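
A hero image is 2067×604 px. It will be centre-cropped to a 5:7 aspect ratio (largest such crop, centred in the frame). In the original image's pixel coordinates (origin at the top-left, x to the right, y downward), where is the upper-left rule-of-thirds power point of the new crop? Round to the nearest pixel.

2067/604 > 5/7, so the 5:7 crop keeps the full height 604 and trims width to 604 × 5/7 = 431.43 px.
Left offset = (2067 − 431.43)/2 = 817.79 px; top offset = 0.
Upper-left is one-third across and one-third down within the crop:
x = 817.79 + 1 × 431.43/3 ≈ 962; y = 0.00 + 1 × 604.00/3 ≈ 201.

(962, 201)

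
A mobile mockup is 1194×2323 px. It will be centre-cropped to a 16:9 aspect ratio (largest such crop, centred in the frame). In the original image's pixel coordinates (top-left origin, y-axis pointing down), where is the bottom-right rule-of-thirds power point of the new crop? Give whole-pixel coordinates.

(796, 1273)

1194/2323 < 16/9, so the 16:9 crop keeps the full width 1194 and trims height to 1194 × 9/16 = 671.62 px.
Top offset = (2323 − 671.62)/2 = 825.69 px; left offset = 0.
Bottom-right is two-thirds across and two-thirds down within the crop:
x = 0.00 + 2 × 1194.00/3 ≈ 796; y = 825.69 + 2 × 671.62/3 ≈ 1273.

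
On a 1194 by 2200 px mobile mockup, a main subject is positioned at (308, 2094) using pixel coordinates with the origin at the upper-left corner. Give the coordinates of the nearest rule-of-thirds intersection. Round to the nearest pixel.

Third lines: x ∈ {398, 796}, y ∈ {733, 1467}.
308 is closer to x = 398; 2094 is closer to y = 1467.
So the nearest intersection is the lower-left power point.

(398, 1467)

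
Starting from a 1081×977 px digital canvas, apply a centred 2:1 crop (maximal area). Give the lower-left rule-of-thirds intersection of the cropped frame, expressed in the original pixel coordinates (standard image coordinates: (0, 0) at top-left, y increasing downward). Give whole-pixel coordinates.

1081/977 < 2/1, so the 2:1 crop keeps the full width 1081 and trims height to 1081 × 1/2 = 540.50 px.
Top offset = (977 − 540.50)/2 = 218.25 px; left offset = 0.
Lower-left is one-third across and two-thirds down within the crop:
x = 0.00 + 1 × 1081.00/3 ≈ 360; y = 218.25 + 2 × 540.50/3 ≈ 579.

x = 360 px, y = 579 px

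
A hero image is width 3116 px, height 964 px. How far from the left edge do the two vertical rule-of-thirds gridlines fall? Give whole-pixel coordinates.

1039 px and 2077 px

3116 / 3 = 1038.67, so the vertical lines sit at one and two thirds of 3116.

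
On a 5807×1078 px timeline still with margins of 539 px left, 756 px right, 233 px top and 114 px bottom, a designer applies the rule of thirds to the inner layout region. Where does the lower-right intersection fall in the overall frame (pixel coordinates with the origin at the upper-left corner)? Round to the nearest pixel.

Content width = 5807 − 539 − 756 = 4512 px; content height = 1078 − 233 − 114 = 731 px.
Lower-right is two-thirds across and two-thirds down within the inner layout region.
x = 539 + 2 × 4512/3 = 539 + 3008.00 ≈ 3547
y = 233 + 2 × 731/3 = 233 + 487.33 ≈ 720

(3547, 720)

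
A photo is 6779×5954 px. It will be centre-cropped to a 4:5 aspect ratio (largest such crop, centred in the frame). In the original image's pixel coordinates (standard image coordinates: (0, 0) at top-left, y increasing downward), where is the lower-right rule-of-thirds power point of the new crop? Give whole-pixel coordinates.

6779/5954 > 4/5, so the 4:5 crop keeps the full height 5954 and trims width to 5954 × 4/5 = 4763.20 px.
Left offset = (6779 − 4763.20)/2 = 1007.90 px; top offset = 0.
Lower-right is two-thirds across and two-thirds down within the crop:
x = 1007.90 + 2 × 4763.20/3 ≈ 4183; y = 0.00 + 2 × 5954.00/3 ≈ 3969.

x = 4183 px, y = 3969 px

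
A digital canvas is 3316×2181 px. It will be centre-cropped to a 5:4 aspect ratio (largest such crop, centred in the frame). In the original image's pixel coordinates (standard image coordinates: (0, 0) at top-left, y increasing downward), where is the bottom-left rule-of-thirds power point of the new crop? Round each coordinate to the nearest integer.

3316/2181 > 5/4, so the 5:4 crop keeps the full height 2181 and trims width to 2181 × 5/4 = 2726.25 px.
Left offset = (3316 − 2726.25)/2 = 294.88 px; top offset = 0.
Bottom-left is one-third across and two-thirds down within the crop:
x = 294.88 + 1 × 2726.25/3 ≈ 1204; y = 0.00 + 2 × 2181.00/3 ≈ 1454.

x = 1204 px, y = 1454 px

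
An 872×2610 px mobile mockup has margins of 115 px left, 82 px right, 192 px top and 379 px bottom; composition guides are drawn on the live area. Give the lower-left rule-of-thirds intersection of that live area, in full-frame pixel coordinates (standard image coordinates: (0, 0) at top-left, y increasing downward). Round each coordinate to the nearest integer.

Content width = 872 − 115 − 82 = 675 px; content height = 2610 − 192 − 379 = 2039 px.
Lower-left is one-third across and two-thirds down within the live area.
x = 115 + 1 × 675/3 = 115 + 225.00 ≈ 340
y = 192 + 2 × 2039/3 = 192 + 1359.33 ≈ 1551

(340, 1551)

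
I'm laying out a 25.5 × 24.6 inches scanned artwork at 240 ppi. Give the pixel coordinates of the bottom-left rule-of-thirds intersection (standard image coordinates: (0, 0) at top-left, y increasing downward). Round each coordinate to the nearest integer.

(2040, 3936)

In pixels the canvas is 25.5 × 240 = 6120 wide and 24.6 × 240 = 5904 tall.
The bottom-left point is one-third across and two-thirds down:
x = 1 × 6120/3 ≈ 2040; y = 2 × 5904/3 ≈ 3936.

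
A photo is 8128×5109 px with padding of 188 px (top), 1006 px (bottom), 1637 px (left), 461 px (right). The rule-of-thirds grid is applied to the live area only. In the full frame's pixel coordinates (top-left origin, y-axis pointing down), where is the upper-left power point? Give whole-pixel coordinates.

Content width = 8128 − 1637 − 461 = 6030 px; content height = 5109 − 188 − 1006 = 3915 px.
Upper-left is one-third across and one-third down within the live area.
x = 1637 + 1 × 6030/3 = 1637 + 2010.00 ≈ 3647
y = 188 + 1 × 3915/3 = 188 + 1305.00 ≈ 1493

x = 3647 px, y = 1493 px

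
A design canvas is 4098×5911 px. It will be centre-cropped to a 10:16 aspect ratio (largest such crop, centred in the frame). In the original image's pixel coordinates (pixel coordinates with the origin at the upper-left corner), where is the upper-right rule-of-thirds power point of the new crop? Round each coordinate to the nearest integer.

(2665, 1970)

4098/5911 > 10/16, so the 10:16 crop keeps the full height 5911 and trims width to 5911 × 10/16 = 3694.38 px.
Left offset = (4098 − 3694.38)/2 = 201.81 px; top offset = 0.
Upper-right is two-thirds across and one-third down within the crop:
x = 201.81 + 2 × 3694.38/3 ≈ 2665; y = 0.00 + 1 × 5911.00/3 ≈ 1970.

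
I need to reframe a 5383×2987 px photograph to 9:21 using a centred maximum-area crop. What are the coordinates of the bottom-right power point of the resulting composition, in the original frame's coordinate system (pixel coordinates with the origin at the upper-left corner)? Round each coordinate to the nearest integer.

5383/2987 > 9/21, so the 9:21 crop keeps the full height 2987 and trims width to 2987 × 9/21 = 1280.14 px.
Left offset = (5383 − 1280.14)/2 = 2051.43 px; top offset = 0.
Bottom-right is two-thirds across and two-thirds down within the crop:
x = 2051.43 + 2 × 1280.14/3 ≈ 2905; y = 0.00 + 2 × 2987.00/3 ≈ 1991.

x = 2905 px, y = 1991 px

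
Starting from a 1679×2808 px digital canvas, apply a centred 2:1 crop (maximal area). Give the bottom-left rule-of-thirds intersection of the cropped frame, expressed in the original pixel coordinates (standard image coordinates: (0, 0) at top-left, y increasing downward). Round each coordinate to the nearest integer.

(560, 1544)

1679/2808 < 2/1, so the 2:1 crop keeps the full width 1679 and trims height to 1679 × 1/2 = 839.50 px.
Top offset = (2808 − 839.50)/2 = 984.25 px; left offset = 0.
Bottom-left is one-third across and two-thirds down within the crop:
x = 0.00 + 1 × 1679.00/3 ≈ 560; y = 984.25 + 2 × 839.50/3 ≈ 1544.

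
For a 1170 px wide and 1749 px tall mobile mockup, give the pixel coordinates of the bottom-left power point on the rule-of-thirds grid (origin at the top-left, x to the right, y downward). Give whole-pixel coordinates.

(390, 1166)

The bottom-left point sits one-third of the way across and two-thirds of the way down.
x = 1 × 1170/3 ≈ 390; y = 2 × 1749/3 ≈ 1166.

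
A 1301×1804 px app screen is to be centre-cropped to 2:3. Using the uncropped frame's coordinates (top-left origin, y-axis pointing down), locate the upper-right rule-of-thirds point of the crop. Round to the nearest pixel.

1301/1804 > 2/3, so the 2:3 crop keeps the full height 1804 and trims width to 1804 × 2/3 = 1202.67 px.
Left offset = (1301 − 1202.67)/2 = 49.17 px; top offset = 0.
Upper-right is two-thirds across and one-third down within the crop:
x = 49.17 + 2 × 1202.67/3 ≈ 851; y = 0.00 + 1 × 1804.00/3 ≈ 601.

x = 851 px, y = 601 px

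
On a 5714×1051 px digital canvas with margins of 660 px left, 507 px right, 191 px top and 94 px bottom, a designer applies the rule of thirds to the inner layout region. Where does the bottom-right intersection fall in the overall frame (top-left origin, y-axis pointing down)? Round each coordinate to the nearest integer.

Content width = 5714 − 660 − 507 = 4547 px; content height = 1051 − 191 − 94 = 766 px.
Bottom-right is two-thirds across and two-thirds down within the inner layout region.
x = 660 + 2 × 4547/3 = 660 + 3031.33 ≈ 3691
y = 191 + 2 × 766/3 = 191 + 510.67 ≈ 702

(3691, 702)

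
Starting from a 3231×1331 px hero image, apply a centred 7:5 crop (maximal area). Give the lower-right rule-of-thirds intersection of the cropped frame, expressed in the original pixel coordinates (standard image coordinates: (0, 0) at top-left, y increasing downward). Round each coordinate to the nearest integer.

3231/1331 > 7/5, so the 7:5 crop keeps the full height 1331 and trims width to 1331 × 7/5 = 1863.40 px.
Left offset = (3231 − 1863.40)/2 = 683.80 px; top offset = 0.
Lower-right is two-thirds across and two-thirds down within the crop:
x = 683.80 + 2 × 1863.40/3 ≈ 1926; y = 0.00 + 2 × 1331.00/3 ≈ 887.

x = 1926 px, y = 887 px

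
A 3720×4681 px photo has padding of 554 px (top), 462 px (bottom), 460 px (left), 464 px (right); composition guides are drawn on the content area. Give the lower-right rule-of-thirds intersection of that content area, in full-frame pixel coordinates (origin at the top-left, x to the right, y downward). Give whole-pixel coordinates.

Content width = 3720 − 460 − 464 = 2796 px; content height = 4681 − 554 − 462 = 3665 px.
Lower-right is two-thirds across and two-thirds down within the content area.
x = 460 + 2 × 2796/3 = 460 + 1864.00 ≈ 2324
y = 554 + 2 × 3665/3 = 554 + 2443.33 ≈ 2997

(2324, 2997)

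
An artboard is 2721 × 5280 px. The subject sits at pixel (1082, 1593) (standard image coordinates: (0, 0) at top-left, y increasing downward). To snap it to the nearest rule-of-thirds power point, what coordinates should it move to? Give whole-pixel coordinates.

Third lines: x ∈ {907, 1814}, y ∈ {1760, 3520}.
1082 is closer to x = 907; 1593 is closer to y = 1760.
So the nearest intersection is the upper-left power point.

(907, 1760)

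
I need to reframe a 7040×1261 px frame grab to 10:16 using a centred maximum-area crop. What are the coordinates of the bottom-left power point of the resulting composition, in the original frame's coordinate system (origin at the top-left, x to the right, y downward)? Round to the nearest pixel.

(3389, 841)

7040/1261 > 10/16, so the 10:16 crop keeps the full height 1261 and trims width to 1261 × 10/16 = 788.12 px.
Left offset = (7040 − 788.12)/2 = 3125.94 px; top offset = 0.
Bottom-left is one-third across and two-thirds down within the crop:
x = 3125.94 + 1 × 788.12/3 ≈ 3389; y = 0.00 + 2 × 1261.00/3 ≈ 841.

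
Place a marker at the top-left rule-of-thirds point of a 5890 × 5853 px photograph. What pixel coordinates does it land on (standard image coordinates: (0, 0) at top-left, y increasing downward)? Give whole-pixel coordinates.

The top-left point sits one-third of the way across and one-third of the way down.
x = 1 × 5890/3 ≈ 1963; y = 1 × 5853/3 ≈ 1951.

(1963, 1951)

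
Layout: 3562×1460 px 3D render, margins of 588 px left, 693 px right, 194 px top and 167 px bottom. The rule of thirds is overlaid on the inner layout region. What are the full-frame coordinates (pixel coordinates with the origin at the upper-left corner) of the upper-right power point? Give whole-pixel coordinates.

Content width = 3562 − 588 − 693 = 2281 px; content height = 1460 − 194 − 167 = 1099 px.
Upper-right is two-thirds across and one-third down within the inner layout region.
x = 588 + 2 × 2281/3 = 588 + 1520.67 ≈ 2109
y = 194 + 1 × 1099/3 = 194 + 366.33 ≈ 560

(2109, 560)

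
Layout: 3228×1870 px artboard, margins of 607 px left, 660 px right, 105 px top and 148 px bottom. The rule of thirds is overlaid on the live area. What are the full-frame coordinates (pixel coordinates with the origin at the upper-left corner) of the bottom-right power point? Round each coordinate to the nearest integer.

Content width = 3228 − 607 − 660 = 1961 px; content height = 1870 − 105 − 148 = 1617 px.
Bottom-right is two-thirds across and two-thirds down within the live area.
x = 607 + 2 × 1961/3 = 607 + 1307.33 ≈ 1914
y = 105 + 2 × 1617/3 = 105 + 1078.00 ≈ 1183

x = 1914 px, y = 1183 px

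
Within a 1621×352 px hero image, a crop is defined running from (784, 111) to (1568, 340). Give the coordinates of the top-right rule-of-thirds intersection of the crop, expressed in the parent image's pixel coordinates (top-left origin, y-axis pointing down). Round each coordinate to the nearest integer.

Crop width = 1568 − 784 = 784 px; one third is 261.33 px.
Crop height = 340 − 111 = 229 px; one third is 76.33 px.
The top-right point is two-thirds across and one-third down within the crop:
x = 784 + 2 × 261.33 ≈ 1307; y = 111 + 1 × 76.33 ≈ 187.

x = 1307 px, y = 187 px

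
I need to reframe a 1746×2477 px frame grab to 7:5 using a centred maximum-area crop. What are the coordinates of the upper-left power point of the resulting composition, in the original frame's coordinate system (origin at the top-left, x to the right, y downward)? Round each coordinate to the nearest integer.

1746/2477 < 7/5, so the 7:5 crop keeps the full width 1746 and trims height to 1746 × 5/7 = 1247.14 px.
Top offset = (2477 − 1247.14)/2 = 614.93 px; left offset = 0.
Upper-left is one-third across and one-third down within the crop:
x = 0.00 + 1 × 1746.00/3 ≈ 582; y = 614.93 + 1 × 1247.14/3 ≈ 1031.

(582, 1031)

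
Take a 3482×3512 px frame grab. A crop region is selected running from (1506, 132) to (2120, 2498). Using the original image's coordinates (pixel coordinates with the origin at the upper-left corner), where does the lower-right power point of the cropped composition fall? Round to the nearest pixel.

Crop width = 2120 − 1506 = 614 px; one third is 204.67 px.
Crop height = 2498 − 132 = 2366 px; one third is 788.67 px.
The lower-right point is two-thirds across and two-thirds down within the crop:
x = 1506 + 2 × 204.67 ≈ 1915; y = 132 + 2 × 788.67 ≈ 1709.

(1915, 1709)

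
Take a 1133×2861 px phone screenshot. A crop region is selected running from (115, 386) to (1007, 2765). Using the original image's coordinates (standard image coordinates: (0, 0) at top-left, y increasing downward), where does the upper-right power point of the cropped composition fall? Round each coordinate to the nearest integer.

Crop width = 1007 − 115 = 892 px; one third is 297.33 px.
Crop height = 2765 − 386 = 2379 px; one third is 793.00 px.
The upper-right point is two-thirds across and one-third down within the crop:
x = 115 + 2 × 297.33 ≈ 710; y = 386 + 1 × 793.00 ≈ 1179.

(710, 1179)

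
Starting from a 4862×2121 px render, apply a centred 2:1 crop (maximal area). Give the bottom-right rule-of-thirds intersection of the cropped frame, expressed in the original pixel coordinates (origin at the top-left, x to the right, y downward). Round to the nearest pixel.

x = 3138 px, y = 1414 px

4862/2121 > 2/1, so the 2:1 crop keeps the full height 2121 and trims width to 2121 × 2/1 = 4242.00 px.
Left offset = (4862 − 4242.00)/2 = 310.00 px; top offset = 0.
Bottom-right is two-thirds across and two-thirds down within the crop:
x = 310.00 + 2 × 4242.00/3 ≈ 3138; y = 0.00 + 2 × 2121.00/3 ≈ 1414.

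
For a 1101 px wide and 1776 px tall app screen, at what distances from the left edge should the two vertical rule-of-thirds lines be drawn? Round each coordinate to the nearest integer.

1101 / 3 = 367, so the vertical lines sit at one and two thirds of 1101.

x = 367 px and x = 734 px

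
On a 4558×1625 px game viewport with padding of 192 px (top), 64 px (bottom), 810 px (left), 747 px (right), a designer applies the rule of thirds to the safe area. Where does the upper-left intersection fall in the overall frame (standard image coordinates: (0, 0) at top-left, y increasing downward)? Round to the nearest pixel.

x = 1810 px, y = 648 px

Content width = 4558 − 810 − 747 = 3001 px; content height = 1625 − 192 − 64 = 1369 px.
Upper-left is one-third across and one-third down within the safe area.
x = 810 + 1 × 3001/3 = 810 + 1000.33 ≈ 1810
y = 192 + 1 × 1369/3 = 192 + 456.33 ≈ 648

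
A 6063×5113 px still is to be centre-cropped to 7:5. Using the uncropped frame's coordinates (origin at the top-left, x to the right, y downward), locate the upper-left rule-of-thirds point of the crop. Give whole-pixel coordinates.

6063/5113 < 7/5, so the 7:5 crop keeps the full width 6063 and trims height to 6063 × 5/7 = 4330.71 px.
Top offset = (5113 − 4330.71)/2 = 391.14 px; left offset = 0.
Upper-left is one-third across and one-third down within the crop:
x = 0.00 + 1 × 6063.00/3 ≈ 2021; y = 391.14 + 1 × 4330.71/3 ≈ 1835.

x = 2021 px, y = 1835 px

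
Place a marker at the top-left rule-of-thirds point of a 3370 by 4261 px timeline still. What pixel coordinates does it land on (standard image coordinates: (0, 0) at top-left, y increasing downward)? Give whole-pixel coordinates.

(1123, 1420)

The top-left point sits one-third of the way across and one-third of the way down.
x = 1 × 3370/3 ≈ 1123; y = 1 × 4261/3 ≈ 1420.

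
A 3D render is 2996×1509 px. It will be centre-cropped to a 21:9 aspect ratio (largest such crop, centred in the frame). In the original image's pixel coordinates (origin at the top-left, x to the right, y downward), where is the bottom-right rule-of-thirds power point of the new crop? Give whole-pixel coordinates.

2996/1509 < 21/9, so the 21:9 crop keeps the full width 2996 and trims height to 2996 × 9/21 = 1284.00 px.
Top offset = (1509 − 1284.00)/2 = 112.50 px; left offset = 0.
Bottom-right is two-thirds across and two-thirds down within the crop:
x = 0.00 + 2 × 2996.00/3 ≈ 1997; y = 112.50 + 2 × 1284.00/3 ≈ 969.

(1997, 969)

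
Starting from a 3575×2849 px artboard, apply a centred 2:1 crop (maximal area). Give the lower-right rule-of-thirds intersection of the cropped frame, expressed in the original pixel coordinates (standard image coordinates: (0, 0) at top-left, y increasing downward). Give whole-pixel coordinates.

3575/2849 < 2/1, so the 2:1 crop keeps the full width 3575 and trims height to 3575 × 1/2 = 1787.50 px.
Top offset = (2849 − 1787.50)/2 = 530.75 px; left offset = 0.
Lower-right is two-thirds across and two-thirds down within the crop:
x = 0.00 + 2 × 3575.00/3 ≈ 2383; y = 530.75 + 2 × 1787.50/3 ≈ 1722.

(2383, 1722)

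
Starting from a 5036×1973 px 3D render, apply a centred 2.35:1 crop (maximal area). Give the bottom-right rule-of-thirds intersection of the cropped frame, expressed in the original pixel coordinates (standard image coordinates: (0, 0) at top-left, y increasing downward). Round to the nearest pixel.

5036/1973 > 2.35/1, so the 2.35:1 crop keeps the full height 1973 and trims width to 1973 × 2.35/1 = 4636.55 px.
Left offset = (5036 − 4636.55)/2 = 199.72 px; top offset = 0.
Bottom-right is two-thirds across and two-thirds down within the crop:
x = 199.72 + 2 × 4636.55/3 ≈ 3291; y = 0.00 + 2 × 1973.00/3 ≈ 1315.

x = 3291 px, y = 1315 px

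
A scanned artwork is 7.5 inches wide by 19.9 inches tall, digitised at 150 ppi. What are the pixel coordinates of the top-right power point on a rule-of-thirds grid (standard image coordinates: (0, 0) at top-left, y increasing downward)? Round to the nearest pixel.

(750, 995)

In pixels the canvas is 7.5 × 150 = 1125 wide and 19.9 × 150 = 2985 tall.
The top-right point is two-thirds across and one-third down:
x = 2 × 1125/3 ≈ 750; y = 1 × 2985/3 ≈ 995.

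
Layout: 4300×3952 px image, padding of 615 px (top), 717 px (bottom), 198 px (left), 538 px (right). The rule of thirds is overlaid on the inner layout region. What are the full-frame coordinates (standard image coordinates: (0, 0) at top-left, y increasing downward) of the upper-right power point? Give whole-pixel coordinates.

Content width = 4300 − 198 − 538 = 3564 px; content height = 3952 − 615 − 717 = 2620 px.
Upper-right is two-thirds across and one-third down within the inner layout region.
x = 198 + 2 × 3564/3 = 198 + 2376.00 ≈ 2574
y = 615 + 1 × 2620/3 = 615 + 873.33 ≈ 1488

(2574, 1488)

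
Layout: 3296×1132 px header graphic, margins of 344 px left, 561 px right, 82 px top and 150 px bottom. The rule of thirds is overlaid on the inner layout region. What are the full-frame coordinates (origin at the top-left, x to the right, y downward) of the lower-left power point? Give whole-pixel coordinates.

Content width = 3296 − 344 − 561 = 2391 px; content height = 1132 − 82 − 150 = 900 px.
Lower-left is one-third across and two-thirds down within the inner layout region.
x = 344 + 1 × 2391/3 = 344 + 797.00 ≈ 1141
y = 82 + 2 × 900/3 = 82 + 600.00 ≈ 682

(1141, 682)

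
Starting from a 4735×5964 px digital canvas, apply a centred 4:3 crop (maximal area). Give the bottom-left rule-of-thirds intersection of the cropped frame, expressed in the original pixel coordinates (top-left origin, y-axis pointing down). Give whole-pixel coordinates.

4735/5964 < 4/3, so the 4:3 crop keeps the full width 4735 and trims height to 4735 × 3/4 = 3551.25 px.
Top offset = (5964 − 3551.25)/2 = 1206.38 px; left offset = 0.
Bottom-left is one-third across and two-thirds down within the crop:
x = 0.00 + 1 × 4735.00/3 ≈ 1578; y = 1206.38 + 2 × 3551.25/3 ≈ 3574.

x = 1578 px, y = 3574 px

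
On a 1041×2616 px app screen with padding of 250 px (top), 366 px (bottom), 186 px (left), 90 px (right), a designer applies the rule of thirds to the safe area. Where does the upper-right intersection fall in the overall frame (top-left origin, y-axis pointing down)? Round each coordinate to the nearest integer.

Content width = 1041 − 186 − 90 = 765 px; content height = 2616 − 250 − 366 = 2000 px.
Upper-right is two-thirds across and one-third down within the safe area.
x = 186 + 2 × 765/3 = 186 + 510.00 ≈ 696
y = 250 + 1 × 2000/3 = 250 + 666.67 ≈ 917

(696, 917)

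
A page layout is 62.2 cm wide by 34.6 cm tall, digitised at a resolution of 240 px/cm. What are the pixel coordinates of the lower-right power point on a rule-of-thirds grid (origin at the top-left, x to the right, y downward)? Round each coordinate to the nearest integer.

(9952, 5536)

In pixels the canvas is 62.2 × 240 = 14928 wide and 34.6 × 240 = 8304 tall.
The lower-right point is two-thirds across and two-thirds down:
x = 2 × 14928/3 ≈ 9952; y = 2 × 8304/3 ≈ 5536.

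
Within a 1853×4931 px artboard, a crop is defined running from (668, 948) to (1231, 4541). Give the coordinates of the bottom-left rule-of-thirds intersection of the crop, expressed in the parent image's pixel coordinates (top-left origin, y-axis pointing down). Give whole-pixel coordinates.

x = 856 px, y = 3343 px

Crop width = 1231 − 668 = 563 px; one third is 187.67 px.
Crop height = 4541 − 948 = 3593 px; one third is 1197.67 px.
The bottom-left point is one-third across and two-thirds down within the crop:
x = 668 + 1 × 187.67 ≈ 856; y = 948 + 2 × 1197.67 ≈ 3343.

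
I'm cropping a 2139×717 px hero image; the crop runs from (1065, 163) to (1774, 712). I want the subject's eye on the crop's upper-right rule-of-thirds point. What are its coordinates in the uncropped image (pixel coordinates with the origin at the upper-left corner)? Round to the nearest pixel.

(1538, 346)

Crop width = 1774 − 1065 = 709 px; one third is 236.33 px.
Crop height = 712 − 163 = 549 px; one third is 183.00 px.
The upper-right point is two-thirds across and one-third down within the crop:
x = 1065 + 2 × 236.33 ≈ 1538; y = 163 + 1 × 183.00 ≈ 346.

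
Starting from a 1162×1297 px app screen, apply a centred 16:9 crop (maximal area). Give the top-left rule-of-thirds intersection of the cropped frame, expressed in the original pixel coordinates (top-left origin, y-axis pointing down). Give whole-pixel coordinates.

1162/1297 < 16/9, so the 16:9 crop keeps the full width 1162 and trims height to 1162 × 9/16 = 653.62 px.
Top offset = (1297 − 653.62)/2 = 321.69 px; left offset = 0.
Top-left is one-third across and one-third down within the crop:
x = 0.00 + 1 × 1162.00/3 ≈ 387; y = 321.69 + 1 × 653.62/3 ≈ 540.

x = 387 px, y = 540 px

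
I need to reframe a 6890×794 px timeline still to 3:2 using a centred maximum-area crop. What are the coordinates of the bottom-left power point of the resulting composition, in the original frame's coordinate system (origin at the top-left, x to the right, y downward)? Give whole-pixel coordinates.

6890/794 > 3/2, so the 3:2 crop keeps the full height 794 and trims width to 794 × 3/2 = 1191.00 px.
Left offset = (6890 − 1191.00)/2 = 2849.50 px; top offset = 0.
Bottom-left is one-third across and two-thirds down within the crop:
x = 2849.50 + 1 × 1191.00/3 ≈ 3247; y = 0.00 + 2 × 794.00/3 ≈ 529.

(3247, 529)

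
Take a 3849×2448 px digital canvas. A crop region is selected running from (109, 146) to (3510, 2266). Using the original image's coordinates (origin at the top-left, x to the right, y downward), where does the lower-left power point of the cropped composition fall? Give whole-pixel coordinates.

Crop width = 3510 − 109 = 3401 px; one third is 1133.67 px.
Crop height = 2266 − 146 = 2120 px; one third is 706.67 px.
The lower-left point is one-third across and two-thirds down within the crop:
x = 109 + 1 × 1133.67 ≈ 1243; y = 146 + 2 × 706.67 ≈ 1559.

x = 1243 px, y = 1559 px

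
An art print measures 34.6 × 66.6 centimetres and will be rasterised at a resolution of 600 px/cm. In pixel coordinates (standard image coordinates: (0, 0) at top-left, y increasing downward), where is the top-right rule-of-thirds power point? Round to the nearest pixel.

(13840, 13320)

In pixels the canvas is 34.6 × 600 = 20760 wide and 66.6 × 600 = 39960 tall.
The top-right point is two-thirds across and one-third down:
x = 2 × 20760/3 ≈ 13840; y = 1 × 39960/3 ≈ 13320.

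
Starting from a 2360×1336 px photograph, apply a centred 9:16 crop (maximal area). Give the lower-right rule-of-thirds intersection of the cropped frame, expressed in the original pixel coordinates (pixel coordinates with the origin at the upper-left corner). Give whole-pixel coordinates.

x = 1305 px, y = 891 px

2360/1336 > 9/16, so the 9:16 crop keeps the full height 1336 and trims width to 1336 × 9/16 = 751.50 px.
Left offset = (2360 − 751.50)/2 = 804.25 px; top offset = 0.
Lower-right is two-thirds across and two-thirds down within the crop:
x = 804.25 + 2 × 751.50/3 ≈ 1305; y = 0.00 + 2 × 1336.00/3 ≈ 891.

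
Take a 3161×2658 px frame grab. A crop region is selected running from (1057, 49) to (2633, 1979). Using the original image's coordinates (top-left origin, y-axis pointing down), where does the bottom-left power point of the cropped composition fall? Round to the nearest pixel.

(1582, 1336)

Crop width = 2633 − 1057 = 1576 px; one third is 525.33 px.
Crop height = 1979 − 49 = 1930 px; one third is 643.33 px.
The bottom-left point is one-third across and two-thirds down within the crop:
x = 1057 + 1 × 525.33 ≈ 1582; y = 49 + 2 × 643.33 ≈ 1336.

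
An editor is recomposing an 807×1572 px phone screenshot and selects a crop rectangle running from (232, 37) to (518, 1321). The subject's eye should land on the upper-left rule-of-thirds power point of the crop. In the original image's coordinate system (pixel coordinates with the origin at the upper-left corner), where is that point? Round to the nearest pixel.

(327, 465)

Crop width = 518 − 232 = 286 px; one third is 95.33 px.
Crop height = 1321 − 37 = 1284 px; one third is 428.00 px.
The upper-left point is one-third across and one-third down within the crop:
x = 232 + 1 × 95.33 ≈ 327; y = 37 + 1 × 428.00 ≈ 465.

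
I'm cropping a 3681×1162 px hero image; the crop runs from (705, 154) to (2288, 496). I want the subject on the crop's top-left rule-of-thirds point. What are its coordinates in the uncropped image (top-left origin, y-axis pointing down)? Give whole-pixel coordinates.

Crop width = 2288 − 705 = 1583 px; one third is 527.67 px.
Crop height = 496 − 154 = 342 px; one third is 114.00 px.
The top-left point is one-third across and one-third down within the crop:
x = 705 + 1 × 527.67 ≈ 1233; y = 154 + 1 × 114.00 ≈ 268.

x = 1233 px, y = 268 px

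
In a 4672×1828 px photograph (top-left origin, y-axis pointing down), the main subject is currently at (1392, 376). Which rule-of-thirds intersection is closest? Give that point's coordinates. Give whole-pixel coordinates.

x = 1557 px, y = 609 px

Third lines: x ∈ {1557, 3115}, y ∈ {609, 1219}.
1392 is closer to x = 1557; 376 is closer to y = 609.
So the nearest intersection is the upper-left power point.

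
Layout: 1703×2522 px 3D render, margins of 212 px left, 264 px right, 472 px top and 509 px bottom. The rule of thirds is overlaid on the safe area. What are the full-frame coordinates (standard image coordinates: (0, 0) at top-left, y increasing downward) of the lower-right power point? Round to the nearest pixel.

(1030, 1499)

Content width = 1703 − 212 − 264 = 1227 px; content height = 2522 − 472 − 509 = 1541 px.
Lower-right is two-thirds across and two-thirds down within the safe area.
x = 212 + 2 × 1227/3 = 212 + 818.00 ≈ 1030
y = 472 + 2 × 1541/3 = 472 + 1027.33 ≈ 1499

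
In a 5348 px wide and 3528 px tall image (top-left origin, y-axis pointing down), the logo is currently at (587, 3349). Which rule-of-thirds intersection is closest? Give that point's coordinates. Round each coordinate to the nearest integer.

(1783, 2352)

Third lines: x ∈ {1783, 3565}, y ∈ {1176, 2352}.
587 is closer to x = 1783; 3349 is closer to y = 2352.
So the nearest intersection is the lower-left power point.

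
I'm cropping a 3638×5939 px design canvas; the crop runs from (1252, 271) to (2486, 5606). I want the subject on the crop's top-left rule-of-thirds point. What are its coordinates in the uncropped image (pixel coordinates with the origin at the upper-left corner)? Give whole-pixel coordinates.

x = 1663 px, y = 2049 px

Crop width = 2486 − 1252 = 1234 px; one third is 411.33 px.
Crop height = 5606 − 271 = 5335 px; one third is 1778.33 px.
The top-left point is one-third across and one-third down within the crop:
x = 1252 + 1 × 411.33 ≈ 1663; y = 271 + 1 × 1778.33 ≈ 2049.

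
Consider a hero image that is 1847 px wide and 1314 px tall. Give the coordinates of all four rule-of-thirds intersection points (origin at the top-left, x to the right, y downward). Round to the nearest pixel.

(616, 438), (1231, 438), (616, 876), (1231, 876)

One third of 1847 is 615.67; one third of 1314 is 438.
Vertical third lines at x = 616 and x = 1231; horizontal third lines at y = 438 and y = 876.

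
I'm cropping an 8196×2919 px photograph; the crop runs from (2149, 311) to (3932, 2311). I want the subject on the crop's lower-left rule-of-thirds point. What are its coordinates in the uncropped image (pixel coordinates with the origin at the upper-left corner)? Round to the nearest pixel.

Crop width = 3932 − 2149 = 1783 px; one third is 594.33 px.
Crop height = 2311 − 311 = 2000 px; one third is 666.67 px.
The lower-left point is one-third across and two-thirds down within the crop:
x = 2149 + 1 × 594.33 ≈ 2743; y = 311 + 2 × 666.67 ≈ 1644.

x = 2743 px, y = 1644 px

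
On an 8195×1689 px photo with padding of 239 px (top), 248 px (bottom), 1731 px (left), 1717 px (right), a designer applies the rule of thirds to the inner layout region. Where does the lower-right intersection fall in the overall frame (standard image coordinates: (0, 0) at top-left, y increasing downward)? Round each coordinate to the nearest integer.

(4896, 1040)

Content width = 8195 − 1731 − 1717 = 4747 px; content height = 1689 − 239 − 248 = 1202 px.
Lower-right is two-thirds across and two-thirds down within the inner layout region.
x = 1731 + 2 × 4747/3 = 1731 + 3164.67 ≈ 4896
y = 239 + 2 × 1202/3 = 239 + 801.33 ≈ 1040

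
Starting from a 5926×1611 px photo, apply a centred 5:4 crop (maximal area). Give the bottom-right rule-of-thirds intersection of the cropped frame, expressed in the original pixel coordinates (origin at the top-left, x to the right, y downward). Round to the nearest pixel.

(3299, 1074)

5926/1611 > 5/4, so the 5:4 crop keeps the full height 1611 and trims width to 1611 × 5/4 = 2013.75 px.
Left offset = (5926 − 2013.75)/2 = 1956.12 px; top offset = 0.
Bottom-right is two-thirds across and two-thirds down within the crop:
x = 1956.12 + 2 × 2013.75/3 ≈ 3299; y = 0.00 + 2 × 1611.00/3 ≈ 1074.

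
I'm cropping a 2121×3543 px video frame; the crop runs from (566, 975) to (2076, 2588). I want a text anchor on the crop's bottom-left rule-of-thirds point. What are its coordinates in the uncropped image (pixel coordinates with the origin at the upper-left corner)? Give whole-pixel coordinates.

Crop width = 2076 − 566 = 1510 px; one third is 503.33 px.
Crop height = 2588 − 975 = 1613 px; one third is 537.67 px.
The bottom-left point is one-third across and two-thirds down within the crop:
x = 566 + 1 × 503.33 ≈ 1069; y = 975 + 2 × 537.67 ≈ 2050.

x = 1069 px, y = 2050 px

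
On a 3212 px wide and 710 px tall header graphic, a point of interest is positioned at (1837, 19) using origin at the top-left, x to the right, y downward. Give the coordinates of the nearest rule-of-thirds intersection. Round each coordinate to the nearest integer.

x = 2141 px, y = 237 px

Third lines: x ∈ {1071, 2141}, y ∈ {237, 473}.
1837 is closer to x = 2141; 19 is closer to y = 237.
So the nearest intersection is the upper-right power point.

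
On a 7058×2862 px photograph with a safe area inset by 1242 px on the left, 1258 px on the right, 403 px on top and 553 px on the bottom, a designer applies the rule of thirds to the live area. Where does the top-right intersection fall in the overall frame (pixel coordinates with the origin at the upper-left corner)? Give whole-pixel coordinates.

x = 4281 px, y = 1038 px

Content width = 7058 − 1242 − 1258 = 4558 px; content height = 2862 − 403 − 553 = 1906 px.
Top-right is two-thirds across and one-third down within the live area.
x = 1242 + 2 × 4558/3 = 1242 + 3038.67 ≈ 4281
y = 403 + 1 × 1906/3 = 403 + 635.33 ≈ 1038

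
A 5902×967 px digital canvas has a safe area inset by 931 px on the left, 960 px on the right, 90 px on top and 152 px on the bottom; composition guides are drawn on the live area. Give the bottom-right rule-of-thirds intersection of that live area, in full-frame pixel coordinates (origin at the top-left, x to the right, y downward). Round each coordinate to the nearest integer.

Content width = 5902 − 931 − 960 = 4011 px; content height = 967 − 90 − 152 = 725 px.
Bottom-right is two-thirds across and two-thirds down within the live area.
x = 931 + 2 × 4011/3 = 931 + 2674.00 ≈ 3605
y = 90 + 2 × 725/3 = 90 + 483.33 ≈ 573

x = 3605 px, y = 573 px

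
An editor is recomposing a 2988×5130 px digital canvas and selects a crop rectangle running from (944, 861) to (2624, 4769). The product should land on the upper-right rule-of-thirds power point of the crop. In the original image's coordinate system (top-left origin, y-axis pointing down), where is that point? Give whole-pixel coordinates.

Crop width = 2624 − 944 = 1680 px; one third is 560.00 px.
Crop height = 4769 − 861 = 3908 px; one third is 1302.67 px.
The upper-right point is two-thirds across and one-third down within the crop:
x = 944 + 2 × 560.00 ≈ 2064; y = 861 + 1 × 1302.67 ≈ 2164.

(2064, 2164)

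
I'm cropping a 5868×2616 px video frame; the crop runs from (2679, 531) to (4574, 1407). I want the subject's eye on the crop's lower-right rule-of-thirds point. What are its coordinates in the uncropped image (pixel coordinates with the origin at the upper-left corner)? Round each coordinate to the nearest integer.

x = 3942 px, y = 1115 px

Crop width = 4574 − 2679 = 1895 px; one third is 631.67 px.
Crop height = 1407 − 531 = 876 px; one third is 292.00 px.
The lower-right point is two-thirds across and two-thirds down within the crop:
x = 2679 + 2 × 631.67 ≈ 3942; y = 531 + 2 × 292.00 ≈ 1115.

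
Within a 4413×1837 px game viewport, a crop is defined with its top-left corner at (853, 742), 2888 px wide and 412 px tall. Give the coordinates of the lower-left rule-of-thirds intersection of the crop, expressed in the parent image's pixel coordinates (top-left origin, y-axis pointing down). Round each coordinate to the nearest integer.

(1816, 1017)

One third of the crop width 2888 is 962.67 px.
One third of the crop height 412 is 137.33 px.
The lower-left point is one-third across and two-thirds down within the crop:
x = 853 + 1 × 962.67 ≈ 1816; y = 742 + 2 × 137.33 ≈ 1017.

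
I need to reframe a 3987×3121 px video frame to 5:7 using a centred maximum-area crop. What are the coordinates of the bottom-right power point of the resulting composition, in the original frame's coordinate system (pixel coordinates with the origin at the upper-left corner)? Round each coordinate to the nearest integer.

x = 2365 px, y = 2081 px

3987/3121 > 5/7, so the 5:7 crop keeps the full height 3121 and trims width to 3121 × 5/7 = 2229.29 px.
Left offset = (3987 − 2229.29)/2 = 878.86 px; top offset = 0.
Bottom-right is two-thirds across and two-thirds down within the crop:
x = 878.86 + 2 × 2229.29/3 ≈ 2365; y = 0.00 + 2 × 3121.00/3 ≈ 2081.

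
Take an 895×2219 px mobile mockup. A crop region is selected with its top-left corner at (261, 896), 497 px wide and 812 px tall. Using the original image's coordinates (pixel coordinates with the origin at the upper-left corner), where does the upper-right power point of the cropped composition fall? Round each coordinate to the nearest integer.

(592, 1167)

One third of the crop width 497 is 165.67 px.
One third of the crop height 812 is 270.67 px.
The upper-right point is two-thirds across and one-third down within the crop:
x = 261 + 2 × 165.67 ≈ 592; y = 896 + 1 × 270.67 ≈ 1167.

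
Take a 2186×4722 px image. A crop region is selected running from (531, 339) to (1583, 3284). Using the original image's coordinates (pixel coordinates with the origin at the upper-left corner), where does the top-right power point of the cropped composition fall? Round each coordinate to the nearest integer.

Crop width = 1583 − 531 = 1052 px; one third is 350.67 px.
Crop height = 3284 − 339 = 2945 px; one third is 981.67 px.
The top-right point is two-thirds across and one-third down within the crop:
x = 531 + 2 × 350.67 ≈ 1232; y = 339 + 1 × 981.67 ≈ 1321.

(1232, 1321)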